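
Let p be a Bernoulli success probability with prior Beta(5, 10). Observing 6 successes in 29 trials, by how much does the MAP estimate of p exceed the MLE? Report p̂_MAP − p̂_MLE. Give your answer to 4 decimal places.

Posterior is Beta(11, 33); MAP = (11−1)/(44−2) = 10/42 ≈ 0.23810.
MLE ignores the prior: p̂_MLE = k/n = 6/29 ≈ 0.20690.
Difference = 10/42 − 6/29 = 19/609 ≈ 0.0312.

MAP − MLE = 0.0312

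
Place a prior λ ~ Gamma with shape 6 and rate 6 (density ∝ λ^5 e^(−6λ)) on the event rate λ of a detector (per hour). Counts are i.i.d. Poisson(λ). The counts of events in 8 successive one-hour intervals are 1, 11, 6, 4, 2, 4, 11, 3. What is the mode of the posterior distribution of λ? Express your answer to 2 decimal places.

λ̂_MAP = 3.36

Σxᵢ = 1+11+6+4+2+4+11+3 = 42, with n = 8.
Posterior ∝ λ^5e^(−6λ) · λ^42e^(−8λ) = λ^47e^(−14λ), i.e. Gamma(shape=48, rate=14).
The mode of a Gamma(a, b) with a ≥ 1 (shape–rate) is (a−1)/b = 47/14 ≈ 3.36.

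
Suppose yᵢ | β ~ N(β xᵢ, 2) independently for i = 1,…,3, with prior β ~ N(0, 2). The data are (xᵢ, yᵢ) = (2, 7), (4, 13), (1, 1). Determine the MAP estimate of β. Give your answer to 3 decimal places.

β̂_MAP = 3.045

log p(β | y) = −Σ(yᵢ − βxᵢ)²/(2·2) − β²/(2·2) + const.
Setting the derivative to zero: Σxᵢ(yᵢ − βxᵢ)/2 − β/2 = 0, so β = Σxᵢyᵢ / (Σxᵢ² + σ²/τ²).
Σxᵢyᵢ = 2·7 + 4·13 + 1·1 = 67; Σxᵢ² = 21; σ²/τ² = 1.
β̂_MAP = 67 / (21 + 1) = 67/22 ≈ 3.045.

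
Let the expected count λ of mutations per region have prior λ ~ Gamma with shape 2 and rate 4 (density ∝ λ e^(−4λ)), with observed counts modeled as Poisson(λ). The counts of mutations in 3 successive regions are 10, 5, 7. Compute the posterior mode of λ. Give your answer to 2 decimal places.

Σxᵢ = 10+5+7 = 22, with n = 3.
Posterior ∝ λe^(−4λ) · λ^22e^(−3λ) = λ^23e^(−7λ), i.e. Gamma(shape=24, rate=7).
The mode of a Gamma(a, b) with a ≥ 1 (shape–rate) is (a−1)/b = 23/7 ≈ 3.29.

λ̂_MAP = 3.29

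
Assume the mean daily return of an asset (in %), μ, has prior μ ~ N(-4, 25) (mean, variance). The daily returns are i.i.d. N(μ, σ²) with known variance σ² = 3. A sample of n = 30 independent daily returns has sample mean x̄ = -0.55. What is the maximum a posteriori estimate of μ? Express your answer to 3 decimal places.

μ̂_MAP = -0.564

n = 30, x̄ = -0.55.
For a Normal prior and Normal likelihood with known variance, the posterior is Normal; its mode equals its mean, the precision-weighted average.
Prior precision 1/σ₀² = 1/25 = 0.04; data precision n/σ² = 30/3 = 10.
μ̂ = (0.04·(-4) + 10·(-0.55)) / (0.04 + 10) = (-5.66)/10.04 = -283/502 ≈ -0.564.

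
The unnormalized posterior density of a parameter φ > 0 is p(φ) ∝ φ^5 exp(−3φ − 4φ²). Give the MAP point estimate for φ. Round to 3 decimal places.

φ̂_MAP = 0.625

ℓ'(φ) = 5/φ − 3 − 8φ. Setting this to zero and multiplying by φ: 8φ² + 3φ − 5 = 0.
φ = (−3 + √(3² + 4·8·5)) / (2·8) = (−3 + √169) / 16 = (−3 + 13)/16 = 5/8.
ℓ''(φ) = −5/φ² − 8 < 0, confirming a maximum.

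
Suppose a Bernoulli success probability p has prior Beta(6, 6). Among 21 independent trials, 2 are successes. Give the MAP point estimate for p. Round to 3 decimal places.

p̂_MAP = 0.226

Prior: Beta(6, 6).
Data: 2 successes in 21 trials. The binomial likelihood contributes p^2(1−p)^19, so the posterior is Beta(6+2, 6+19) = Beta(8, 25).
For Beta(a, b) with a, b > 1 the mode is (a−1)/(a+b−2) = 7/31 ≈ 0.226.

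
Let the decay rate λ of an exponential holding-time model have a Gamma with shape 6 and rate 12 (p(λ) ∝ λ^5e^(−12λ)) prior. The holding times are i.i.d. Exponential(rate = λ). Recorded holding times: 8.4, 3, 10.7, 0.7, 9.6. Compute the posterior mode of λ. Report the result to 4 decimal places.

The Exponential(rate=λ) likelihood is ∝ λ^n e^(−λΣtᵢ). Here n = 5 and Σtᵢ = 8.4 + 3 + 10.7 + 0.7 + 9.6 = 32.4.
Posterior ∝ λ^5e^(−12λ) · λ^5e^(−32.4λ) = λ^10e^(−44.4λ), i.e. Gamma(11, 44.4).
Mode = (a−1)/b = 10/44.4 ≈ 0.2252.

λ̂_MAP = 0.2252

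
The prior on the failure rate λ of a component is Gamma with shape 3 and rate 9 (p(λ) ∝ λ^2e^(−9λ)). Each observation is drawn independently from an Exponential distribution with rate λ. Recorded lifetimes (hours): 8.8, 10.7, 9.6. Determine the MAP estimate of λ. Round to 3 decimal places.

The Exponential(rate=λ) likelihood is ∝ λ^n e^(−λΣtᵢ). Here n = 3 and Σtᵢ = 8.8 + 10.7 + 9.6 = 29.1.
Posterior ∝ λ^2e^(−9λ) · λ^3e^(−29.1λ) = λ^5e^(−38.1λ), i.e. Gamma(6, 38.1).
Mode = (a−1)/b = 5/38.1 ≈ 0.131.

λ̂_MAP = 0.131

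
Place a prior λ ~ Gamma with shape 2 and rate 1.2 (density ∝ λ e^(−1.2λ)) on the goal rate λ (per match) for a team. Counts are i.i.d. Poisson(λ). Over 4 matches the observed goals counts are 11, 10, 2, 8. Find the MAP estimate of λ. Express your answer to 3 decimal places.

Σxᵢ = 11+10+2+8 = 31, with n = 4.
Posterior ∝ λe^(−1.2λ) · λ^31e^(−4λ) = λ^32e^(−5.2λ), i.e. Gamma(shape=33, rate=5.2).
The mode of a Gamma(a, b) with a ≥ 1 (shape–rate) is (a−1)/b = 32/5.2 ≈ 6.154.

λ̂_MAP = 6.154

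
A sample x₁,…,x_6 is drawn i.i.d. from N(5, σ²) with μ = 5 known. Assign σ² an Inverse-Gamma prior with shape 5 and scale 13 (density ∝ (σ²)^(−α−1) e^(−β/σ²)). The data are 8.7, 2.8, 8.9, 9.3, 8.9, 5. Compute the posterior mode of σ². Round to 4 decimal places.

Sum of squared deviations about the known mean: SS = (8.7−5)² + (2.8−5)² + (8.9−5)² + (9.3−5)² + (8.9−5)² + (5−5)² = 67.44.
The Normal likelihood contributes (σ²)^(−n/2) exp(−SS/(2σ²)), so the posterior is Inverse-Gamma(α + n/2, β + SS/2) = Inverse-Gamma(8, 46.72).
The mode of Inverse-Gamma(a, b) is b/(a+1) = 46.72/9 ≈ 5.1911.

σ̂²_MAP = 5.1911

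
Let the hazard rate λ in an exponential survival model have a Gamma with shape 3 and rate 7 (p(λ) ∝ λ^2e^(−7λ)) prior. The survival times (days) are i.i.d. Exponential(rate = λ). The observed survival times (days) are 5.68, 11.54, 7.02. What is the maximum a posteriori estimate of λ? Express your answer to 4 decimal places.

λ̂_MAP = 0.1601

The Exponential(rate=λ) likelihood is ∝ λ^n e^(−λΣtᵢ). Here n = 3 and Σtᵢ = 5.68 + 11.54 + 7.02 = 24.24.
Posterior ∝ λ^2e^(−7λ) · λ^3e^(−24.24λ) = λ^5e^(−31.24λ), i.e. Gamma(6, 31.24).
Mode = (a−1)/b = 5/31.24 ≈ 0.1601.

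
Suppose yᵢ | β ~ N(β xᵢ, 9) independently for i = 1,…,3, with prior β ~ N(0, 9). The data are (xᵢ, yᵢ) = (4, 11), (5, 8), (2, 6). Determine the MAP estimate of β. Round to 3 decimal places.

log p(β | y) = −Σ(yᵢ − βxᵢ)²/(2·9) − β²/(2·9) + const.
Setting the derivative to zero: Σxᵢ(yᵢ − βxᵢ)/9 − β/9 = 0, so β = Σxᵢyᵢ / (Σxᵢ² + σ²/τ²).
Σxᵢyᵢ = 4·11 + 5·8 + 2·6 = 96; Σxᵢ² = 45; σ²/τ² = 1.
β̂_MAP = 96 / (45 + 1) = 96/46 ≈ 2.087.

β̂_MAP = 2.087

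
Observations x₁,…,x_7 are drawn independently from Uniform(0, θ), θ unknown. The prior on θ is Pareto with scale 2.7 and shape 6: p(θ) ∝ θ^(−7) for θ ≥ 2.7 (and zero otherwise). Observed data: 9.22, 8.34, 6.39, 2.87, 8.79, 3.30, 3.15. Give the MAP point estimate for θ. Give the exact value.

θ̂_MAP = 9.22

The Uniform(0, θ) likelihood is θ^(−n) for θ ≥ max(xᵢ), zero otherwise. Here max(xᵢ) = 9.22.
Posterior ∝ θ^(−7) · θ^(−7) = θ^(−14) on θ ≥ max(2.7, 9.22) = 9.22.
This density is strictly decreasing in θ, so the posterior mode lies at the lower boundary of the support.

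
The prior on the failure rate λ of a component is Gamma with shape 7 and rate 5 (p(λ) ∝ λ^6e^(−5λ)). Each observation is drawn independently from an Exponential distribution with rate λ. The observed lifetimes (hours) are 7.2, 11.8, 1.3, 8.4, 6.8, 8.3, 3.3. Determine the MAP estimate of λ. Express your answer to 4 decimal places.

The Exponential(rate=λ) likelihood is ∝ λ^n e^(−λΣtᵢ). Here n = 7 and Σtᵢ = 7.2 + 11.8 + 1.3 + 8.4 + 6.8 + 8.3 + 3.3 = 47.1.
Posterior ∝ λ^6e^(−5λ) · λ^7e^(−47.1λ) = λ^13e^(−52.1λ), i.e. Gamma(14, 52.1).
Mode = (a−1)/b = 13/52.1 ≈ 0.2495.

λ̂_MAP = 0.2495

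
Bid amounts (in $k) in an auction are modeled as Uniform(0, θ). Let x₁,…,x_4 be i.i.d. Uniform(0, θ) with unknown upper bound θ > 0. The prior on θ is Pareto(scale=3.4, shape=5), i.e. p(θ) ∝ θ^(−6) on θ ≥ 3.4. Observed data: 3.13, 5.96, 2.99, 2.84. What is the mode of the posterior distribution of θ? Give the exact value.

The Uniform(0, θ) likelihood is θ^(−n) for θ ≥ max(xᵢ), zero otherwise. Here max(xᵢ) = 5.96.
Posterior ∝ θ^(−6) · θ^(−4) = θ^(−10) on θ ≥ max(3.4, 5.96) = 5.96.
This density is strictly decreasing in θ, so the posterior mode lies at the lower boundary of the support.

θ̂_MAP = 5.96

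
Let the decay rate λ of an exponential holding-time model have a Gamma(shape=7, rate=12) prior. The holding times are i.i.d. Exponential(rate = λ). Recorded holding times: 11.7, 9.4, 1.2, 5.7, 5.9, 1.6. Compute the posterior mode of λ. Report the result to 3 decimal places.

The Exponential(rate=λ) likelihood is ∝ λ^n e^(−λΣtᵢ). Here n = 6 and Σtᵢ = 11.7 + 9.4 + 1.2 + 5.7 + 5.9 + 1.6 = 35.5.
Posterior ∝ λ^6e^(−12λ) · λ^6e^(−35.5λ) = λ^12e^(−47.5λ), i.e. Gamma(13, 47.5).
Mode = (a−1)/b = 12/47.5 ≈ 0.253.

λ̂_MAP = 0.253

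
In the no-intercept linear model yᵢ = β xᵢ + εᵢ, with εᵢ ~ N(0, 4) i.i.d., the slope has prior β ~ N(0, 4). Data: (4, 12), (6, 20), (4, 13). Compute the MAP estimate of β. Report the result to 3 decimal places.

log p(β | y) = −Σ(yᵢ − βxᵢ)²/(2·4) − β²/(2·4) + const.
Setting the derivative to zero: Σxᵢ(yᵢ − βxᵢ)/4 − β/4 = 0, so β = Σxᵢyᵢ / (Σxᵢ² + σ²/τ²).
Σxᵢyᵢ = 4·12 + 6·20 + 4·13 = 220; Σxᵢ² = 68; σ²/τ² = 1.
β̂_MAP = 220 / (68 + 1) = 220/69 ≈ 3.188.

β̂_MAP = 3.188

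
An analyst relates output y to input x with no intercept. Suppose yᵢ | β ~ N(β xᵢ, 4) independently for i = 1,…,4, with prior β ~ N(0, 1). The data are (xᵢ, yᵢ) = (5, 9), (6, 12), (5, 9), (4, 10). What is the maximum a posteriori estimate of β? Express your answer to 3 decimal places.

β̂_MAP = 1.906

log p(β | y) = −Σ(yᵢ − βxᵢ)²/(2·4) − β²/(2·1) + const.
Setting the derivative to zero: Σxᵢ(yᵢ − βxᵢ)/4 − β/1 = 0, so β = Σxᵢyᵢ / (Σxᵢ² + σ²/τ²).
Σxᵢyᵢ = 5·9 + 6·12 + 5·9 + 4·10 = 202; Σxᵢ² = 102; σ²/τ² = 4.
β̂_MAP = 202 / (102 + 4) = 202/106 ≈ 1.906.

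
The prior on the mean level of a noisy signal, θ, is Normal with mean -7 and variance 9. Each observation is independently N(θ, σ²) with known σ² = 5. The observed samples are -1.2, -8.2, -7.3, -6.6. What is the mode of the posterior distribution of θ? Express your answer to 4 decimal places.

n = 4; x̄ = ((-1.2) + (-8.2) + (-7.3) + (-6.6))/4 = -23.3/4 = -5.825.
For a Normal prior and Normal likelihood with known variance, the posterior is Normal; its mode equals its mean, the precision-weighted average.
Prior precision 1/σ₀² = 1/9; data precision n/σ² = 4/5 = 0.8.
θ̂ = ((1/9)·(-7) + 0.8·(-5.825)) / (1/9 + 0.8) = (-2447/450)/(41/45) = -2447/410 ≈ -5.9683.

θ̂_MAP = -5.9683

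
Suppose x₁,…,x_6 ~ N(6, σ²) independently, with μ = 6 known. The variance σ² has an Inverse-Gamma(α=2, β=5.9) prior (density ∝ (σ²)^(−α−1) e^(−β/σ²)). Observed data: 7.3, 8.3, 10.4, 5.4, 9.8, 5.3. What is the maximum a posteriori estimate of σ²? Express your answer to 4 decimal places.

Sum of squared deviations about the known mean: SS = (7.3−6)² + (8.3−6)² + (10.4−6)² + (5.4−6)² + (9.8−6)² + (5.3−6)² = 41.63.
The Normal likelihood contributes (σ²)^(−n/2) exp(−SS/(2σ²)), so the posterior is Inverse-Gamma(α + n/2, β + SS/2) = Inverse-Gamma(5, 26.715).
The mode of Inverse-Gamma(a, b) is b/(a+1) = 26.715/6 ≈ 4.4525.

σ̂²_MAP = 4.4525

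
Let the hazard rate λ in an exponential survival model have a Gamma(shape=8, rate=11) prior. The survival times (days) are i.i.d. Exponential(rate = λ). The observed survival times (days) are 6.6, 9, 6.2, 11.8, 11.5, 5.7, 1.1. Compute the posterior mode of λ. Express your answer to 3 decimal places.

The Exponential(rate=λ) likelihood is ∝ λ^n e^(−λΣtᵢ). Here n = 7 and Σtᵢ = 6.6 + 9 + 6.2 + 11.8 + 11.5 + 5.7 + 1.1 = 51.9.
Posterior ∝ λ^7e^(−11λ) · λ^7e^(−51.9λ) = λ^14e^(−62.9λ), i.e. Gamma(15, 62.9).
Mode = (a−1)/b = 14/62.9 ≈ 0.223.

λ̂_MAP = 0.223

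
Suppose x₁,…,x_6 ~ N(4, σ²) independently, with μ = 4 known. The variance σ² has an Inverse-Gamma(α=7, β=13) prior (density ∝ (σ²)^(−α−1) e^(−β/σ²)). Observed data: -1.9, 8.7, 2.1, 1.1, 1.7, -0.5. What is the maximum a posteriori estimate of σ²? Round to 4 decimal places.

Sum of squared deviations about the known mean: SS = (-1.9−4)² + (8.7−4)² + (2.1−4)² + (1.1−4)² + (1.7−4)² + (-0.5−4)² = 94.46.
The Normal likelihood contributes (σ²)^(−n/2) exp(−SS/(2σ²)), so the posterior is Inverse-Gamma(α + n/2, β + SS/2) = Inverse-Gamma(10, 60.23).
The mode of Inverse-Gamma(a, b) is b/(a+1) = 60.23/11 ≈ 5.4755.

σ̂²_MAP = 5.4755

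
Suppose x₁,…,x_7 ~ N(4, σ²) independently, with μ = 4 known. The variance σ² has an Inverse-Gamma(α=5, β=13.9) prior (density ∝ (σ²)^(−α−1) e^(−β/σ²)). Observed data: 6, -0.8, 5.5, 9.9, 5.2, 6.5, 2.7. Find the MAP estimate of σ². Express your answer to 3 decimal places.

σ̂²_MAP = 5.331

Sum of squared deviations about the known mean: SS = (6−4)² + (-0.8−4)² + (5.5−4)² + (9.9−4)² + (5.2−4)² + (6.5−4)² + (2.7−4)² = 73.48.
The Normal likelihood contributes (σ²)^(−n/2) exp(−SS/(2σ²)), so the posterior is Inverse-Gamma(α + n/2, β + SS/2) = Inverse-Gamma(8.5, 50.64).
The mode of Inverse-Gamma(a, b) is b/(a+1) = 50.64/9.5 ≈ 5.331.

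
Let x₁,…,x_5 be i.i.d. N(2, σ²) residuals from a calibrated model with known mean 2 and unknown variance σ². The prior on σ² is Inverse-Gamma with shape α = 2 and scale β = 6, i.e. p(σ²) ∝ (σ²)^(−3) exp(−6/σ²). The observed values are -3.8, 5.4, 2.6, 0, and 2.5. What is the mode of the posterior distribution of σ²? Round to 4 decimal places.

σ̂²_MAP = 5.6191

Sum of squared deviations about the known mean: SS = (-3.8−2)² + (5.4−2)² + (2.6−2)² + (0−2)² + (2.5−2)² = 49.81.
The Normal likelihood contributes (σ²)^(−n/2) exp(−SS/(2σ²)), so the posterior is Inverse-Gamma(α + n/2, β + SS/2) = Inverse-Gamma(4.5, 30.905).
The mode of Inverse-Gamma(a, b) is b/(a+1) = 30.905/5.5 ≈ 5.6191.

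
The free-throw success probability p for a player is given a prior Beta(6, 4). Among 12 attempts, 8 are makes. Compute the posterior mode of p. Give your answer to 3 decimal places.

p̂_MAP = 0.650

Prior: Beta(6, 4).
Data: 8 successes in 12 trials. The binomial likelihood contributes p^8(1−p)^4, so the posterior is Beta(6+8, 4+4) = Beta(14, 8).
For Beta(a, b) with a, b > 1 the mode is (a−1)/(a+b−2) = 13/20 ≈ 0.650.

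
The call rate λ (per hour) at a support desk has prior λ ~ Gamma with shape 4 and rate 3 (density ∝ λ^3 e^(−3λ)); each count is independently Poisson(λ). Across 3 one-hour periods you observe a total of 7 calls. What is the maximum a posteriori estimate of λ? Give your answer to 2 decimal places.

λ̂_MAP = 1.67

Σxᵢ = 7, n = 3.
Posterior ∝ λ^3e^(−3λ) · λ^7e^(−3λ) = λ^10e^(−6λ), i.e. Gamma(shape=11, rate=6).
The mode of a Gamma(a, b) with a ≥ 1 (shape–rate) is (a−1)/b = 10/6 ≈ 1.67.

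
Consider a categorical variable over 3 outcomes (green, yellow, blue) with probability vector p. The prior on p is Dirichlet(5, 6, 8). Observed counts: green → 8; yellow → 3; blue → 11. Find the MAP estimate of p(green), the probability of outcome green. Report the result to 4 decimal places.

The posterior is Dirichlet(αᵢ + nᵢ) = Dirichlet(13, 9, 19).
For a Dirichlet(a₁,…,a_K) with all aᵢ > 1, the mode has j-th component (aⱼ − 1)/(Σaᵢ − K).
Here Σaᵢ = 41 and K = 3, so p(green) = (13 − 1)/(41 − 3) = 12/38 ≈ 0.3158.

MAP estimate of p(green) = 0.3158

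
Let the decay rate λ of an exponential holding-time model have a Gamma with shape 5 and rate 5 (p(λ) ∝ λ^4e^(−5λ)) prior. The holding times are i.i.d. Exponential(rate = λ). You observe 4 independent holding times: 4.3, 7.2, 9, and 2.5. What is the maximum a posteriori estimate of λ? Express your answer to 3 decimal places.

λ̂_MAP = 0.286

The Exponential(rate=λ) likelihood is ∝ λ^n e^(−λΣtᵢ). Here n = 4 and Σtᵢ = 4.3 + 7.2 + 9 + 2.5 = 23.
Posterior ∝ λ^4e^(−5λ) · λ^4e^(−23λ) = λ^8e^(−28λ), i.e. Gamma(9, 28).
Mode = (a−1)/b = 8/28 ≈ 0.286.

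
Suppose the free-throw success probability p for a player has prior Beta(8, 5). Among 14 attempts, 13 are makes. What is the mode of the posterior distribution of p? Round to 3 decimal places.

p̂_MAP = 0.800

Prior: Beta(8, 5).
Data: 13 successes in 14 trials. The binomial likelihood contributes p^13(1−p)^1, so the posterior is Beta(8+13, 5+1) = Beta(21, 6).
For Beta(a, b) with a, b > 1 the mode is (a−1)/(a+b−2) = 20/25 ≈ 0.800.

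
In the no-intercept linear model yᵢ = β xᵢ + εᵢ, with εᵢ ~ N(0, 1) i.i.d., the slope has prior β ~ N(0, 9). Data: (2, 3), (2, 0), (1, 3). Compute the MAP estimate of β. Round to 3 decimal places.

β̂_MAP = 0.988

log p(β | y) = −Σ(yᵢ − βxᵢ)²/(2·1) − β²/(2·9) + const.
Setting the derivative to zero: Σxᵢ(yᵢ − βxᵢ)/1 − β/9 = 0, so β = Σxᵢyᵢ / (Σxᵢ² + σ²/τ²).
Σxᵢyᵢ = 2·3 + 2·0 + 1·3 = 9; Σxᵢ² = 9; σ²/τ² = 1/9.
β̂_MAP = 9 / (9 + 1/9) = 9/(82/9) = 81/82 ≈ 0.988.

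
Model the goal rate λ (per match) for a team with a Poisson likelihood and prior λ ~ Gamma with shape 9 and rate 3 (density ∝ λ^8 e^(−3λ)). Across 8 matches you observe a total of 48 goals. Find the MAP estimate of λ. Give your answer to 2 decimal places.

Σxᵢ = 48, n = 8.
Posterior ∝ λ^8e^(−3λ) · λ^48e^(−8λ) = λ^56e^(−11λ), i.e. Gamma(shape=57, rate=11).
The mode of a Gamma(a, b) with a ≥ 1 (shape–rate) is (a−1)/b = 56/11 ≈ 5.09.

λ̂_MAP = 5.09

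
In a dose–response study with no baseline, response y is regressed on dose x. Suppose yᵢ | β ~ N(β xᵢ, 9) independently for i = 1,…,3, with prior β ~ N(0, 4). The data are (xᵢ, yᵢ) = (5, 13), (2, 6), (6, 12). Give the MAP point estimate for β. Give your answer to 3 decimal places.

β̂_MAP = 2.216

log p(β | y) = −Σ(yᵢ − βxᵢ)²/(2·9) − β²/(2·4) + const.
Setting the derivative to zero: Σxᵢ(yᵢ − βxᵢ)/9 − β/4 = 0, so β = Σxᵢyᵢ / (Σxᵢ² + σ²/τ²).
Σxᵢyᵢ = 5·13 + 2·6 + 6·12 = 149; Σxᵢ² = 65; σ²/τ² = 2.25.
β̂_MAP = 149 / (65 + 2.25) = 149/67.25 ≈ 2.216.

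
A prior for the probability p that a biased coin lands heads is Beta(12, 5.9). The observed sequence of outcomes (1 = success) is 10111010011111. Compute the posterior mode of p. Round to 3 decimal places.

Prior: Beta(12, 5.9).
Data: 10 successes in 14 trials (from the sequence). The binomial likelihood contributes p^10(1−p)^4, so the posterior is Beta(12+10, 5.9+4) = Beta(22, 9.9).
For Beta(a, b) with a, b > 1 the mode is (a−1)/(a+b−2) = 21/29.9 ≈ 0.702.

p̂_MAP = 0.702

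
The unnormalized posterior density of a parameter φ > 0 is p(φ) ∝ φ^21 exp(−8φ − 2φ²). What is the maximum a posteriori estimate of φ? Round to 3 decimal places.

φ̂_MAP = 1.500

ℓ'(φ) = 21/φ − 8 − 4φ. Setting this to zero and multiplying by φ: 4φ² + 8φ − 21 = 0.
φ = (−8 + √(8² + 4·4·21)) / (2·4) = (−8 + √400) / 8 = (−8 + 20)/8 = 3/2.
ℓ''(φ) = −21/φ² − 4 < 0, confirming a maximum.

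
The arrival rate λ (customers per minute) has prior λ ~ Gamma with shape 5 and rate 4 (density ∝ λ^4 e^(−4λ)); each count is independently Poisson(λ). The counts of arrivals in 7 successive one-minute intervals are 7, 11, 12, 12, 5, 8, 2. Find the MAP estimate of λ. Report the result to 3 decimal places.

λ̂_MAP = 5.545

Σxᵢ = 7+11+12+12+5+8+2 = 57, with n = 7.
Posterior ∝ λ^4e^(−4λ) · λ^57e^(−7λ) = λ^61e^(−11λ), i.e. Gamma(shape=62, rate=11).
The mode of a Gamma(a, b) with a ≥ 1 (shape–rate) is (a−1)/b = 61/11 ≈ 5.545.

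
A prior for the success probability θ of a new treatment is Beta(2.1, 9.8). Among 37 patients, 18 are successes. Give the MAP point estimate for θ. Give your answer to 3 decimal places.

Prior: Beta(2.1, 9.8).
Data: 18 successes in 37 trials. The binomial likelihood contributes θ^18(1−θ)^19, so the posterior is Beta(2.1+18, 9.8+19) = Beta(20.1, 28.8).
For Beta(a, b) with a, b > 1 the mode is (a−1)/(a+b−2) = 19.1/46.9 ≈ 0.407.

θ̂_MAP = 0.407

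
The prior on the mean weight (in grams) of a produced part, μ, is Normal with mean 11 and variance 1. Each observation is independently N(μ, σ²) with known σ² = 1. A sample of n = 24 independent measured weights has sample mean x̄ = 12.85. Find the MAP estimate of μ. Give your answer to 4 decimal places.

n = 24, x̄ = 12.85.
For a Normal prior and Normal likelihood with known variance, the posterior is Normal; its mode equals its mean, the precision-weighted average.
Prior precision 1/σ₀² = 1/1 = 1; data precision n/σ² = 24/1 = 24.
μ̂ = (1·11 + 24·12.85) / (1 + 24) = 319.4/25 = 12.7760.

μ̂_MAP = 12.7760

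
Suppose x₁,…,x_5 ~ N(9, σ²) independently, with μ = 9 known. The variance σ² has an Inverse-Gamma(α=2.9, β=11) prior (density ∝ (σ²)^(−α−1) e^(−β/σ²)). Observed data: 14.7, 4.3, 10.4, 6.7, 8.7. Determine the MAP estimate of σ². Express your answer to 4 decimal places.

σ̂²_MAP = 6.5563

Sum of squared deviations about the known mean: SS = (14.7−9)² + (4.3−9)² + (10.4−9)² + (6.7−9)² + (8.7−9)² = 61.92.
The Normal likelihood contributes (σ²)^(−n/2) exp(−SS/(2σ²)), so the posterior is Inverse-Gamma(α + n/2, β + SS/2) = Inverse-Gamma(5.4, 41.96).
The mode of Inverse-Gamma(a, b) is b/(a+1) = 41.96/6.4 ≈ 6.5563.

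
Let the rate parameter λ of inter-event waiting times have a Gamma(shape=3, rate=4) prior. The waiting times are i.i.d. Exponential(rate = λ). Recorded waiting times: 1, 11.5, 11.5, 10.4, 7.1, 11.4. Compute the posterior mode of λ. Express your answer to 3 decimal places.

The Exponential(rate=λ) likelihood is ∝ λ^n e^(−λΣtᵢ). Here n = 6 and Σtᵢ = 1 + 11.5 + 11.5 + 10.4 + 7.1 + 11.4 = 52.9.
Posterior ∝ λ^2e^(−4λ) · λ^6e^(−52.9λ) = λ^8e^(−56.9λ), i.e. Gamma(9, 56.9).
Mode = (a−1)/b = 8/56.9 ≈ 0.141.

λ̂_MAP = 0.141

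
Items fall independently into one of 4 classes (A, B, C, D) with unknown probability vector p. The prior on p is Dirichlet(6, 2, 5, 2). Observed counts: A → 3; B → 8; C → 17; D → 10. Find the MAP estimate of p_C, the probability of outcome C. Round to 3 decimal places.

MAP estimate of p_C = 0.429

The posterior is Dirichlet(αᵢ + nᵢ) = Dirichlet(9, 10, 22, 12).
For a Dirichlet(a₁,…,a_K) with all aᵢ > 1, the mode has j-th component (aⱼ − 1)/(Σaᵢ − K).
Here Σaᵢ = 53 and K = 4, so p_C = (22 − 1)/(53 − 4) = 21/49 ≈ 0.429.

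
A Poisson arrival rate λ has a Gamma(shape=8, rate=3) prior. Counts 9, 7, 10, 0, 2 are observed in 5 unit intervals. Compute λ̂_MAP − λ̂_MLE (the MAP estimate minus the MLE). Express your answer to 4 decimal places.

MAP − MLE = -1.2250

Σxᵢ = 28. Posterior is Gamma(36, 8); MAP = (36−1)/8 = 35/8 ≈ 4.37500.
MLE = x̄ = 28/5 ≈ 5.60000.
Difference = 35/8 − 28/5 = -49/40 ≈ -1.2250.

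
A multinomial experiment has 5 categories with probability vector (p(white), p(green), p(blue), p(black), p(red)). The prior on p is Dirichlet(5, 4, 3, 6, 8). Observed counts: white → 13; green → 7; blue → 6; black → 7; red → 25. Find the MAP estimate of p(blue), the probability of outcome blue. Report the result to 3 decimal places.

The posterior is Dirichlet(αᵢ + nᵢ) = Dirichlet(18, 11, 9, 13, 33).
For a Dirichlet(a₁,…,a_K) with all aᵢ > 1, the mode has j-th component (aⱼ − 1)/(Σaᵢ − K).
Here Σaᵢ = 84 and K = 5, so p(blue) = (9 − 1)/(84 − 5) = 8/79 ≈ 0.101.

MAP estimate of p(blue) = 0.101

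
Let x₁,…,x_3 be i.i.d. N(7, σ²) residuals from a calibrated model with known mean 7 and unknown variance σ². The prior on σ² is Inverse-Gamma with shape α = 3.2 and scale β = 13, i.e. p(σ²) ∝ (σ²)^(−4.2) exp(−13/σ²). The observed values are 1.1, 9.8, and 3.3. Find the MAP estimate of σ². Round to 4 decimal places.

Sum of squared deviations about the known mean: SS = (1.1−7)² + (9.8−7)² + (3.3−7)² = 56.34.
The Normal likelihood contributes (σ²)^(−n/2) exp(−SS/(2σ²)), so the posterior is Inverse-Gamma(α + n/2, β + SS/2) = Inverse-Gamma(4.7, 41.17).
The mode of Inverse-Gamma(a, b) is b/(a+1) = 41.17/5.7 ≈ 7.2228.

σ̂²_MAP = 7.2228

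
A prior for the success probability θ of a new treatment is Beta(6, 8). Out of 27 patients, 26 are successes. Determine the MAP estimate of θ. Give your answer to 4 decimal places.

θ̂_MAP = 0.7949

Prior: Beta(6, 8).
Data: 26 successes in 27 trials. The binomial likelihood contributes θ^26(1−θ)^1, so the posterior is Beta(6+26, 8+1) = Beta(32, 9).
For Beta(a, b) with a, b > 1 the mode is (a−1)/(a+b−2) = 31/39 ≈ 0.7949.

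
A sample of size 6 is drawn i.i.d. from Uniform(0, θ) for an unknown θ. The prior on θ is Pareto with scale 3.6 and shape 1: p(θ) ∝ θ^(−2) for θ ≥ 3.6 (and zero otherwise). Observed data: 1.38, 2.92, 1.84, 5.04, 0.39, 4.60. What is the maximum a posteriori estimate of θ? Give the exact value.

The Uniform(0, θ) likelihood is θ^(−n) for θ ≥ max(xᵢ), zero otherwise. Here max(xᵢ) = 5.04.
Posterior ∝ θ^(−2) · θ^(−6) = θ^(−8) on θ ≥ max(3.6, 5.04) = 5.04.
This density is strictly decreasing in θ, so the posterior mode lies at the lower boundary of the support.

θ̂_MAP = 5.04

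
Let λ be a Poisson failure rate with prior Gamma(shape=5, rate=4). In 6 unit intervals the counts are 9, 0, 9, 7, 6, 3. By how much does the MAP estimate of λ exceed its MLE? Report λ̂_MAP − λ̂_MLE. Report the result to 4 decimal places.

MAP − MLE = -1.8667

Σxᵢ = 34. Posterior is Gamma(39, 10); MAP = (39−1)/10 = 38/10 ≈ 3.80000.
MLE = x̄ = 34/6 ≈ 5.66667.
Difference = 38/10 − 34/6 = -28/15 ≈ -1.8667.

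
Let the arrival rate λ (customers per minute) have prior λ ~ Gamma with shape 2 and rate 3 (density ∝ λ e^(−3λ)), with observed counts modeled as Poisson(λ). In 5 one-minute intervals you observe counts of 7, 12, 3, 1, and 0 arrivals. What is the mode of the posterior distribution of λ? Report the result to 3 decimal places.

λ̂_MAP = 3.000

Σxᵢ = 7+12+3+1+0 = 23, with n = 5.
Posterior ∝ λe^(−3λ) · λ^23e^(−5λ) = λ^24e^(−8λ), i.e. Gamma(shape=25, rate=8).
The mode of a Gamma(a, b) with a ≥ 1 (shape–rate) is (a−1)/b = 24/8 ≈ 3.000.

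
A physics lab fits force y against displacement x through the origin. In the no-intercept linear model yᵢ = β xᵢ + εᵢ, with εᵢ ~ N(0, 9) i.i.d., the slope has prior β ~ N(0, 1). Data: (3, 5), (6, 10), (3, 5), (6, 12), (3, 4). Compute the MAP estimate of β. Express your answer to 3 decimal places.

log p(β | y) = −Σ(yᵢ − βxᵢ)²/(2·9) − β²/(2·1) + const.
Setting the derivative to zero: Σxᵢ(yᵢ − βxᵢ)/9 − β/1 = 0, so β = Σxᵢyᵢ / (Σxᵢ² + σ²/τ²).
Σxᵢyᵢ = 3·5 + 6·10 + 3·5 + 6·12 + 3·4 = 174; Σxᵢ² = 99; σ²/τ² = 9.
β̂_MAP = 174 / (99 + 9) = 174/108 ≈ 1.611.

β̂_MAP = 1.611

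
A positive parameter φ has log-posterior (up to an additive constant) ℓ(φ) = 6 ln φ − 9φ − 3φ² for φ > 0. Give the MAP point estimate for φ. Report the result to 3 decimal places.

ℓ'(φ) = 6/φ − 9 − 6φ. Setting this to zero and multiplying by φ: 6φ² + 9φ − 6 = 0.
φ = (−9 + √(9² + 4·6·6)) / (2·6) = (−9 + √225) / 12 = (−9 + 15)/12 = 1/2.
ℓ''(φ) = −6/φ² − 6 < 0, confirming a maximum.

φ̂_MAP = 0.500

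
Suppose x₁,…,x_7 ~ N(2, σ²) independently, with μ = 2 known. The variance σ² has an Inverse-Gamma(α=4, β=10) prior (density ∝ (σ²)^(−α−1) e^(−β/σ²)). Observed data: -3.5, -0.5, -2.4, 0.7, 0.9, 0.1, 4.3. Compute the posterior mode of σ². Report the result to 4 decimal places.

Sum of squared deviations about the known mean: SS = (-3.5−2)² + (-0.5−2)² + (-2.4−2)² + (0.7−2)² + (0.9−2)² + (0.1−2)² + (4.3−2)² = 67.66.
The Normal likelihood contributes (σ²)^(−n/2) exp(−SS/(2σ²)), so the posterior is Inverse-Gamma(α + n/2, β + SS/2) = Inverse-Gamma(7.5, 43.83).
The mode of Inverse-Gamma(a, b) is b/(a+1) = 43.83/8.5 ≈ 5.1565.

σ̂²_MAP = 5.1565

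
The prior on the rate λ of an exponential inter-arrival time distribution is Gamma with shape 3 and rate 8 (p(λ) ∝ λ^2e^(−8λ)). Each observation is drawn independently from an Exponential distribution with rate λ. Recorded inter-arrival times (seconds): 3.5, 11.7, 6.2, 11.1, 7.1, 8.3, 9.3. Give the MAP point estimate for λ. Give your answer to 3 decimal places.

λ̂_MAP = 0.138

The Exponential(rate=λ) likelihood is ∝ λ^n e^(−λΣtᵢ). Here n = 7 and Σtᵢ = 3.5 + 11.7 + 6.2 + 11.1 + 7.1 + 8.3 + 9.3 = 57.2.
Posterior ∝ λ^2e^(−8λ) · λ^7e^(−57.2λ) = λ^9e^(−65.2λ), i.e. Gamma(10, 65.2).
Mode = (a−1)/b = 9/65.2 ≈ 0.138.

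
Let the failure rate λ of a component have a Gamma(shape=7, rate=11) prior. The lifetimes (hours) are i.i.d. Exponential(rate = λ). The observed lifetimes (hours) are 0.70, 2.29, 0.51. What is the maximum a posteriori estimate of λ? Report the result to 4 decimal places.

λ̂_MAP = 0.6207

The Exponential(rate=λ) likelihood is ∝ λ^n e^(−λΣtᵢ). Here n = 3 and Σtᵢ = 0.70 + 2.29 + 0.51 = 3.50.
Posterior ∝ λ^6e^(−11λ) · λ^3e^(−3.50λ) = λ^9e^(−14.50λ), i.e. Gamma(10, 14.50).
Mode = (a−1)/b = 9/14.50 ≈ 0.6207.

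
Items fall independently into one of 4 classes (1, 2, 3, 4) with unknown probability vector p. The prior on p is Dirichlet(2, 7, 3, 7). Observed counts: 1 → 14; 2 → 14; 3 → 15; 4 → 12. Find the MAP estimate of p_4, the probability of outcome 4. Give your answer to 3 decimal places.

The posterior is Dirichlet(αᵢ + nᵢ) = Dirichlet(16, 21, 18, 19).
For a Dirichlet(a₁,…,a_K) with all aᵢ > 1, the mode has j-th component (aⱼ − 1)/(Σaᵢ − K).
Here Σaᵢ = 74 and K = 4, so p_4 = (19 − 1)/(74 − 4) = 18/70 ≈ 0.257.

MAP estimate: 0.257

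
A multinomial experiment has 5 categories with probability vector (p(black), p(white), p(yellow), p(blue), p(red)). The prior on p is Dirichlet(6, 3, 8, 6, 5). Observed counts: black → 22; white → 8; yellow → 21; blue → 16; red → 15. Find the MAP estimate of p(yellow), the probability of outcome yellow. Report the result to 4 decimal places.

The posterior is Dirichlet(αᵢ + nᵢ) = Dirichlet(28, 11, 29, 22, 20).
For a Dirichlet(a₁,…,a_K) with all aᵢ > 1, the mode has j-th component (aⱼ − 1)/(Σaᵢ − K).
Here Σaᵢ = 110 and K = 5, so p(yellow) = (29 − 1)/(110 − 5) = 28/105 ≈ 0.2667.

MAP estimate of p(yellow) = 0.2667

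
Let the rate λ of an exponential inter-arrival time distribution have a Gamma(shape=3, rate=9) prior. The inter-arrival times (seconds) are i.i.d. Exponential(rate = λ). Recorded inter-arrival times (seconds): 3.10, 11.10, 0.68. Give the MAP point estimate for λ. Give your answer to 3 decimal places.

The Exponential(rate=λ) likelihood is ∝ λ^n e^(−λΣtᵢ). Here n = 3 and Σtᵢ = 3.10 + 11.10 + 0.68 = 14.88.
Posterior ∝ λ^2e^(−9λ) · λ^3e^(−14.88λ) = λ^5e^(−23.88λ), i.e. Gamma(6, 23.88).
Mode = (a−1)/b = 5/23.88 ≈ 0.209.

λ̂_MAP = 0.209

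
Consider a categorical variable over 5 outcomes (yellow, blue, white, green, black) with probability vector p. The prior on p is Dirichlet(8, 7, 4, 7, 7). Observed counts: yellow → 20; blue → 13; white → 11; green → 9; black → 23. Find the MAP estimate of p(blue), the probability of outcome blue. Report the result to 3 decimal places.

The posterior is Dirichlet(αᵢ + nᵢ) = Dirichlet(28, 20, 15, 16, 30).
For a Dirichlet(a₁,…,a_K) with all aᵢ > 1, the mode has j-th component (aⱼ − 1)/(Σaᵢ − K).
Here Σaᵢ = 109 and K = 5, so p(blue) = (20 − 1)/(109 − 5) = 19/104 ≈ 0.183.

MAP estimate of p(blue) = 0.183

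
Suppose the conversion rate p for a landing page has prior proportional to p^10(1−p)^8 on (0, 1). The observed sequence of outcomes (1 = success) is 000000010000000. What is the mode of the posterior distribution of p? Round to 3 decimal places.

p̂_MAP = 0.333

The prior density ∝ p^10(1−p)^8 is the kernel of Beta(11, 9).
Data: 1 success in 15 trials (from the sequence). The binomial likelihood contributes p(1−p)^14, so the posterior is Beta(11+1, 9+14) = Beta(12, 23).
For Beta(a, b) with a, b > 1 the mode is (a−1)/(a+b−2) = 11/33 ≈ 0.333.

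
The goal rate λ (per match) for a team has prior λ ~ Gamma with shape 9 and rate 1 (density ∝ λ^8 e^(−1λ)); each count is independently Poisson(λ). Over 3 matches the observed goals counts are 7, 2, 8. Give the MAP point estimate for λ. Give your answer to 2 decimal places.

Σxᵢ = 7+2+8 = 17, with n = 3.
Posterior ∝ λ^8e^(−1λ) · λ^17e^(−3λ) = λ^25e^(−4λ), i.e. Gamma(shape=26, rate=4).
The mode of a Gamma(a, b) with a ≥ 1 (shape–rate) is (a−1)/b = 25/4 ≈ 6.25.

λ̂_MAP = 6.25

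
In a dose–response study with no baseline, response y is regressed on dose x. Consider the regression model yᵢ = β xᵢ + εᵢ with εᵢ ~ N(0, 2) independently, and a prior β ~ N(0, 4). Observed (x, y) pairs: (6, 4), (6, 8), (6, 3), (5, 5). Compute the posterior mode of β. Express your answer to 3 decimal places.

log p(β | y) = −Σ(yᵢ − βxᵢ)²/(2·2) − β²/(2·4) + const.
Setting the derivative to zero: Σxᵢ(yᵢ − βxᵢ)/2 − β/4 = 0, so β = Σxᵢyᵢ / (Σxᵢ² + σ²/τ²).
Σxᵢyᵢ = 6·4 + 6·8 + 6·3 + 5·5 = 115; Σxᵢ² = 133; σ²/τ² = 0.5.
β̂_MAP = 115 / (133 + 0.5) = 115/133.5 ≈ 0.861.

β̂_MAP = 0.861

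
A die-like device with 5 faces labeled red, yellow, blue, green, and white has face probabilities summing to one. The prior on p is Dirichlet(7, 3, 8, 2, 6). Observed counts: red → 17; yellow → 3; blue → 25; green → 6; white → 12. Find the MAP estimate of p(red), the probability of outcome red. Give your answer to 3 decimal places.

MAP estimate of p(red) = 0.274

The posterior is Dirichlet(αᵢ + nᵢ) = Dirichlet(24, 6, 33, 8, 18).
For a Dirichlet(a₁,…,a_K) with all aᵢ > 1, the mode has j-th component (aⱼ − 1)/(Σaᵢ − K).
Here Σaᵢ = 89 and K = 5, so p(red) = (24 − 1)/(89 − 5) = 23/84 ≈ 0.274.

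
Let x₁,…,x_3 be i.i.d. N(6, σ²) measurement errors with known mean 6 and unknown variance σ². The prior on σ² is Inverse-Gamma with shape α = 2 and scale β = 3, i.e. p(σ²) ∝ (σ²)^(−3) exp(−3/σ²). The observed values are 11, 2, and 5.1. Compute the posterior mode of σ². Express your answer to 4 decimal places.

Sum of squared deviations about the known mean: SS = (11−6)² + (2−6)² + (5.1−6)² = 41.81.
The Normal likelihood contributes (σ²)^(−n/2) exp(−SS/(2σ²)), so the posterior is Inverse-Gamma(α + n/2, β + SS/2) = Inverse-Gamma(3.5, 23.905).
The mode of Inverse-Gamma(a, b) is b/(a+1) = 23.905/4.5 ≈ 5.3122.

σ̂²_MAP = 5.3122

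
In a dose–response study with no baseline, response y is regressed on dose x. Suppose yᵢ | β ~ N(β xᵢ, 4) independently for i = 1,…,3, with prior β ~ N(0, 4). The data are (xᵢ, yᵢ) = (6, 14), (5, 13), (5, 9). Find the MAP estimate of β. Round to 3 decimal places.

β̂_MAP = 2.230

log p(β | y) = −Σ(yᵢ − βxᵢ)²/(2·4) − β²/(2·4) + const.
Setting the derivative to zero: Σxᵢ(yᵢ − βxᵢ)/4 − β/4 = 0, so β = Σxᵢyᵢ / (Σxᵢ² + σ²/τ²).
Σxᵢyᵢ = 6·14 + 5·13 + 5·9 = 194; Σxᵢ² = 86; σ²/τ² = 1.
β̂_MAP = 194 / (86 + 1) = 194/87 ≈ 2.230.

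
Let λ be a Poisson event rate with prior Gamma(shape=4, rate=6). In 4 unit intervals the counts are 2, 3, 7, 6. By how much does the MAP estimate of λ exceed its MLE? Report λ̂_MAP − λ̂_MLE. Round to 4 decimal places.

MAP − MLE = -2.4000

Σxᵢ = 18. Posterior is Gamma(22, 10); MAP = (22−1)/10 = 21/10 ≈ 2.10000.
MLE = x̄ = 18/4 ≈ 4.50000.
Difference = 21/10 − 18/4 = -12/5 ≈ -2.4000.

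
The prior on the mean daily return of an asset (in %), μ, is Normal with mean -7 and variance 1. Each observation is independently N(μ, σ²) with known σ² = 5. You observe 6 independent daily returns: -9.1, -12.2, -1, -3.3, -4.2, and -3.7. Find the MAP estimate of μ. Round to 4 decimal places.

n = 6; x̄ = ((-9.1) + (-12.2) + (-1) + (-3.3) + (-4.2) + (-3.7))/6 = -33.5/6 = -67/12 ≈ -5.5833.
For a Normal prior and Normal likelihood with known variance, the posterior is Normal; its mode equals its mean, the precision-weighted average.
Prior precision 1/σ₀² = 1/1 = 1; data precision n/σ² = 6/5 = 1.2.
μ̂ = (1·(-7) + 1.2·(-67/12)) / (1 + 1.2) = (-13.7)/2.2 = -137/22 ≈ -6.2273.

μ̂_MAP = -6.2273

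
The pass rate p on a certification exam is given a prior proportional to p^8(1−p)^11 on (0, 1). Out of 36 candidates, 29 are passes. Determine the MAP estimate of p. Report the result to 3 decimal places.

p̂_MAP = 0.673

The prior density ∝ p^8(1−p)^11 is the kernel of Beta(9, 12).
Data: 29 successes in 36 trials. The binomial likelihood contributes p^29(1−p)^7, so the posterior is Beta(9+29, 12+7) = Beta(38, 19).
For Beta(a, b) with a, b > 1 the mode is (a−1)/(a+b−2) = 37/55 ≈ 0.673.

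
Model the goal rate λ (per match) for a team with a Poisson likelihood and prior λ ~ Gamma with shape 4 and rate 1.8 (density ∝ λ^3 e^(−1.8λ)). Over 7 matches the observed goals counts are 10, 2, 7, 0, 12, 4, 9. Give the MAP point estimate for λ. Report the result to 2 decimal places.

Σxᵢ = 10+2+7+0+12+4+9 = 44, with n = 7.
Posterior ∝ λ^3e^(−1.8λ) · λ^44e^(−7λ) = λ^47e^(−8.8λ), i.e. Gamma(shape=48, rate=8.8).
The mode of a Gamma(a, b) with a ≥ 1 (shape–rate) is (a−1)/b = 47/8.8 ≈ 5.34.

λ̂_MAP = 5.34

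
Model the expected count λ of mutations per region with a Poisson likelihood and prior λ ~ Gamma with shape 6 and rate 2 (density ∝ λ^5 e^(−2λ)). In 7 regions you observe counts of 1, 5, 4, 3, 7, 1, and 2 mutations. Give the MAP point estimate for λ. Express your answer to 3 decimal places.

λ̂_MAP = 3.111

Σxᵢ = 1+5+4+3+7+1+2 = 23, with n = 7.
Posterior ∝ λ^5e^(−2λ) · λ^23e^(−7λ) = λ^28e^(−9λ), i.e. Gamma(shape=29, rate=9).
The mode of a Gamma(a, b) with a ≥ 1 (shape–rate) is (a−1)/b = 28/9 ≈ 3.111.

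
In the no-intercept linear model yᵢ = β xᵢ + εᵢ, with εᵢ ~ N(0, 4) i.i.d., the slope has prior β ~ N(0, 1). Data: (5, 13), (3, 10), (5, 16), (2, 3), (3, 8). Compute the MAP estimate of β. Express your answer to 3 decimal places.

β̂_MAP = 2.697

log p(β | y) = −Σ(yᵢ − βxᵢ)²/(2·4) − β²/(2·1) + const.
Setting the derivative to zero: Σxᵢ(yᵢ − βxᵢ)/4 − β/1 = 0, so β = Σxᵢyᵢ / (Σxᵢ² + σ²/τ²).
Σxᵢyᵢ = 5·13 + 3·10 + 5·16 + 2·3 + 3·8 = 205; Σxᵢ² = 72; σ²/τ² = 4.
β̂_MAP = 205 / (72 + 4) = 205/76 ≈ 2.697.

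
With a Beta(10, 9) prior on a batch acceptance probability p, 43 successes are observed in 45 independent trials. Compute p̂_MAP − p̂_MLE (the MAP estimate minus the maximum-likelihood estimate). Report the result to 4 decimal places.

MAP − MLE = -0.1168

Posterior is Beta(53, 11); MAP = (53−1)/(64−2) = 52/62 ≈ 0.83871.
MLE ignores the prior: p̂_MLE = k/n = 43/45 ≈ 0.95556.
Difference = 52/62 − 43/45 = -163/1395 ≈ -0.1168.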